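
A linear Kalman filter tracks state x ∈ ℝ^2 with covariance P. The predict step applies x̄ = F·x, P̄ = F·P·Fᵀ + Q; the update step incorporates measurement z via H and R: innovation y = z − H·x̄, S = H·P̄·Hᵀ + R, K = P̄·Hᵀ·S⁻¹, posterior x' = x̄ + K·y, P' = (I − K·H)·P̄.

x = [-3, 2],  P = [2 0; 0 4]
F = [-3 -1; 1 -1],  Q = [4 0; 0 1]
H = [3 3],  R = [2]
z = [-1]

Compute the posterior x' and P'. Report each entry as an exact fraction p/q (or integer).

x' = [1337/263, -1420/263]
P' = [1654/263 -1606/263; -1606/263 1616/263]

x̄ = F·x = [7, -5]
P̄ = F·P·Fᵀ + Q = [26 -2; -2 7]
y = z − H·x̄ = [-7]
S = H·P̄·Hᵀ + R = [263]
K = P̄·Hᵀ·S⁻¹ = [72/263; 15/263]
x' = x̄ + K·y = [1337/263, -1420/263]
P' = (I − K·H)·P̄ = [1654/263 -1606/263; -1606/263 1616/263]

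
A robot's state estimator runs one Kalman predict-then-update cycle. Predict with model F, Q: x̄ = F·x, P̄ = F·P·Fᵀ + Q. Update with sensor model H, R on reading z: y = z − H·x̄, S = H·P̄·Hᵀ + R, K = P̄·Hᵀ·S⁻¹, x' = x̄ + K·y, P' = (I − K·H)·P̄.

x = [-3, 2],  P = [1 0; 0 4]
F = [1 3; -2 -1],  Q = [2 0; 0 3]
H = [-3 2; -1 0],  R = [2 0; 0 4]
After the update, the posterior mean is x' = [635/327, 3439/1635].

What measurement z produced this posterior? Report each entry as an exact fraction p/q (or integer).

x̄ = F·x = [3, 4]
P̄ = F·P·Fᵀ + Q = [39 -14; -14 11]
S = H·P̄·Hᵀ + R = [565 145; 145 43]
K = P̄·Hᵀ·S⁻¹ = [-58/327 -101/327; 361/1635 -137/327]
x' − x̄ = [-346/327, -3101/1635] = K·y
y = (KᵀK)⁻¹·Kᵀ·(x' − x̄) = [-1, 4]
z = y + H·x̄ = [-1, 4] + [-1, -3] = [-2, 1]

z = [-2, 1]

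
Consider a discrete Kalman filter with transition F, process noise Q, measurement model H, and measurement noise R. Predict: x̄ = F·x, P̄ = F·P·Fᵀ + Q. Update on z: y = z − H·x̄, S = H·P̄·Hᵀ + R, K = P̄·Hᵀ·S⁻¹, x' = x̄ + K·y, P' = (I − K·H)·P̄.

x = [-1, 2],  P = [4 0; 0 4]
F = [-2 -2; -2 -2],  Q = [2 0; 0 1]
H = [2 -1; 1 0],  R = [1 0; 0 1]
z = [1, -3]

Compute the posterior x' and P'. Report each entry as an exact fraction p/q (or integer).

x̄ = F·x = [-2, -2]
P̄ = F·P·Fᵀ + Q = [34 32; 32 33]
y = z − H·x̄ = [3, -1]
S = H·P̄·Hᵀ + R = [42 36; 36 35]
K = P̄·Hᵀ·S⁻¹ = [6/29 22/29; -67/174 38/29]
x' = x̄ + K·y = [-62/29, -259/58]
P' = (I − K·H)·P̄ = [22/29 38/29; 38/29 523/174]

x' = [-62/29, -259/58]
P' = [22/29 38/29; 38/29 523/174]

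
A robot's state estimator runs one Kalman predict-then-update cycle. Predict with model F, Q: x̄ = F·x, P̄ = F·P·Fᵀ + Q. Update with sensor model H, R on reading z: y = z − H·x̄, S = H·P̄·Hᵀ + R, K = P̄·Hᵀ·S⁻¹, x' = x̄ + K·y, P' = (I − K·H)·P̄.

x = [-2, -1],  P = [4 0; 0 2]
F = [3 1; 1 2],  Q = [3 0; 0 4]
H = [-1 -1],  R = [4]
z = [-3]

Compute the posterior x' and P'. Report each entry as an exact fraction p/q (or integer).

x̄ = F·x = [-7, -4]
P̄ = F·P·Fᵀ + Q = [41 16; 16 16]
y = z − H·x̄ = [-14]
S = H·P̄·Hᵀ + R = [93]
K = P̄·Hᵀ·S⁻¹ = [-19/31; -32/93]
x' = x̄ + K·y = [49/31, 76/93]
P' = (I − K·H)·P̄ = [188/31 -112/31; -112/31 464/93]

x' = [49/31, 76/93]
P' = [188/31 -112/31; -112/31 464/93]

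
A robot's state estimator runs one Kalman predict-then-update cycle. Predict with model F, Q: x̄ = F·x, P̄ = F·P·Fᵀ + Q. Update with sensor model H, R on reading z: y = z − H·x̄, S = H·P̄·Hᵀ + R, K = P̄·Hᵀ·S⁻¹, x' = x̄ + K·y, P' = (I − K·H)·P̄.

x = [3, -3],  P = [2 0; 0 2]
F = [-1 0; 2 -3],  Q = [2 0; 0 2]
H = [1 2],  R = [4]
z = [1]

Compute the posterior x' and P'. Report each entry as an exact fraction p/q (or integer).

x̄ = F·x = [-3, 15]
P̄ = F·P·Fᵀ + Q = [4 -4; -4 28]
y = z − H·x̄ = [-26]
S = H·P̄·Hᵀ + R = [104]
K = P̄·Hᵀ·S⁻¹ = [-1/26; 1/2]
x' = x̄ + K·y = [-2, 2]
P' = (I − K·H)·P̄ = [50/13 -2; -2 2]

x' = [-2, 2]
P' = [50/13 -2; -2 2]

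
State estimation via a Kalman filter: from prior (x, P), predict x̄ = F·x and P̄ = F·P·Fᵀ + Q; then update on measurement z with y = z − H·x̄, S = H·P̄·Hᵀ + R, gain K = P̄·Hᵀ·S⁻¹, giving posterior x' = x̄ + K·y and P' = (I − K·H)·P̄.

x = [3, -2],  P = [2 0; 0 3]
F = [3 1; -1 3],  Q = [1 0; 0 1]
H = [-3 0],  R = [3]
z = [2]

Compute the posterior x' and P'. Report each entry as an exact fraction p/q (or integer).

x̄ = F·x = [7, -9]
P̄ = F·P·Fᵀ + Q = [22 3; 3 30]
y = z − H·x̄ = [23]
S = H·P̄·Hᵀ + R = [201]
K = P̄·Hᵀ·S⁻¹ = [-22/67; -3/67]
x' = x̄ + K·y = [-37/67, -672/67]
P' = (I − K·H)·P̄ = [22/67 3/67; 3/67 1983/67]

x' = [-37/67, -672/67]
P' = [22/67 3/67; 3/67 1983/67]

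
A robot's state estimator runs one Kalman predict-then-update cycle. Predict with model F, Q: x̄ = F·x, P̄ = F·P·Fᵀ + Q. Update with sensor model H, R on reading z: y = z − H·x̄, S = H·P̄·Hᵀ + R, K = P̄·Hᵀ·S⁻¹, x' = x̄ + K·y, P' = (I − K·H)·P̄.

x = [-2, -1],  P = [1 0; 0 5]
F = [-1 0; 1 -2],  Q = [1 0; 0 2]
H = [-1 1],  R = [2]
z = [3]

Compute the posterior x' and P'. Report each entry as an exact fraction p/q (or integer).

x' = [43/29, 120/29]
P' = [49/29 43/29; 43/29 91/29]

x̄ = F·x = [2, 0]
P̄ = F·P·Fᵀ + Q = [2 -1; -1 23]
y = z − H·x̄ = [5]
S = H·P̄·Hᵀ + R = [29]
K = P̄·Hᵀ·S⁻¹ = [-3/29; 24/29]
x' = x̄ + K·y = [43/29, 120/29]
P' = (I − K·H)·P̄ = [49/29 43/29; 43/29 91/29]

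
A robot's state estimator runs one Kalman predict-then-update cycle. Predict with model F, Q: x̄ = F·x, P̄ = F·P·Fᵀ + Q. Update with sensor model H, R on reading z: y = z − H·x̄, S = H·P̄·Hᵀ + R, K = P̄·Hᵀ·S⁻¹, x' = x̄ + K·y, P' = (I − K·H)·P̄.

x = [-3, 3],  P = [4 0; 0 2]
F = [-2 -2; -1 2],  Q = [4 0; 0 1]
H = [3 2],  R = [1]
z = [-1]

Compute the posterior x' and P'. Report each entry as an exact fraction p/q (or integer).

x' = [-1596/305, 2251/305]
P' = [1484/305 -2184/305; -2184/305 3289/305]

x̄ = F·x = [0, 9]
P̄ = F·P·Fᵀ + Q = [28 0; 0 13]
y = z − H·x̄ = [-19]
S = H·P̄·Hᵀ + R = [305]
K = P̄·Hᵀ·S⁻¹ = [84/305; 26/305]
x' = x̄ + K·y = [-1596/305, 2251/305]
P' = (I − K·H)·P̄ = [1484/305 -2184/305; -2184/305 3289/305]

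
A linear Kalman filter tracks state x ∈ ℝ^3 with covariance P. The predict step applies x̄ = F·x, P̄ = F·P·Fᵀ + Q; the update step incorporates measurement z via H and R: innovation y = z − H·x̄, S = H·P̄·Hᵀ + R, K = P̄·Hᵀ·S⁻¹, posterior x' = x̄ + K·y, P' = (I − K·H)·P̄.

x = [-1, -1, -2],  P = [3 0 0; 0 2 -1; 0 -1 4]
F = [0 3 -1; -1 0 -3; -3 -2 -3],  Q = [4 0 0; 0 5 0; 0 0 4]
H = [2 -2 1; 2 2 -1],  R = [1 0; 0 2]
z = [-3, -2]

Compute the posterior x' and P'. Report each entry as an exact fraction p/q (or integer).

x̄ = F·x = [-1, 7, 11]
P̄ = F·P·Fᵀ + Q = [32 21 7; 21 44 39; 7 39 63]
y = z − H·x̄ = [2, -3]
S = H·P̄·Hᵀ + R = [72 45; 45 353]
K = P̄·Hᵀ·S⁻¹ = [5782/23391 647/2599; -6566/23391 763/2599; -1658/23391 237/2599]
x' = x̄ + K·y = [-29296/23391, 130004/23391, 247586/23391]
P' = (I − K·H)·P̄ = [4357/23391 1792/23391 652/23391; 1792/23391 358345/23391 706540/23391; 652/23391 706540/23391 1410118/23391]

x' = [-29296/23391, 130004/23391, 247586/23391]
P' = [4357/23391 1792/23391 652/23391; 1792/23391 358345/23391 706540/23391; 652/23391 706540/23391 1410118/23391]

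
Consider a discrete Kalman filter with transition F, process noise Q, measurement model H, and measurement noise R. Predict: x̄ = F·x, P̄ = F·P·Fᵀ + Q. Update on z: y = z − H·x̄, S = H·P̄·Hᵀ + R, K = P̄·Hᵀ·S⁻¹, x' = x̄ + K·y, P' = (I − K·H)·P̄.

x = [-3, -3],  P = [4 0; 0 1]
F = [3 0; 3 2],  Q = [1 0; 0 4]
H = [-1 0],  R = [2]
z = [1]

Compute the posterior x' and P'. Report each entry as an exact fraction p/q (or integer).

x̄ = F·x = [-9, -15]
P̄ = F·P·Fᵀ + Q = [37 36; 36 44]
y = z − H·x̄ = [-8]
S = H·P̄·Hᵀ + R = [39]
K = P̄·Hᵀ·S⁻¹ = [-37/39; -12/13]
x' = x̄ + K·y = [-55/39, -99/13]
P' = (I − K·H)·P̄ = [74/39 24/13; 24/13 140/13]

x' = [-55/39, -99/13]
P' = [74/39 24/13; 24/13 140/13]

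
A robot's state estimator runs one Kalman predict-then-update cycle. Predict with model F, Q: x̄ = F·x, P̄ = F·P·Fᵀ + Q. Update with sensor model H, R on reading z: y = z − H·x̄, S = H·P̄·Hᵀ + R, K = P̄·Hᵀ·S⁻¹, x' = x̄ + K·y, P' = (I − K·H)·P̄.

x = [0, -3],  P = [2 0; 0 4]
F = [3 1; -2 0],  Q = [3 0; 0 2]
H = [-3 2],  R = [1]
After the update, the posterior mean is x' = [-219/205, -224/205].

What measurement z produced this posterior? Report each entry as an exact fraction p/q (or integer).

z = [1]

x̄ = F·x = [-3, 0]
P̄ = F·P·Fᵀ + Q = [25 -12; -12 10]
S = H·P̄·Hᵀ + R = [410]
K = P̄·Hᵀ·S⁻¹ = [-99/410; 28/205]
x' − x̄ = [396/205, -224/205] = K·y
y = (KᵀK)⁻¹·Kᵀ·(x' − x̄) = [-8]
z = y + H·x̄ = [-8] + [9] = [1]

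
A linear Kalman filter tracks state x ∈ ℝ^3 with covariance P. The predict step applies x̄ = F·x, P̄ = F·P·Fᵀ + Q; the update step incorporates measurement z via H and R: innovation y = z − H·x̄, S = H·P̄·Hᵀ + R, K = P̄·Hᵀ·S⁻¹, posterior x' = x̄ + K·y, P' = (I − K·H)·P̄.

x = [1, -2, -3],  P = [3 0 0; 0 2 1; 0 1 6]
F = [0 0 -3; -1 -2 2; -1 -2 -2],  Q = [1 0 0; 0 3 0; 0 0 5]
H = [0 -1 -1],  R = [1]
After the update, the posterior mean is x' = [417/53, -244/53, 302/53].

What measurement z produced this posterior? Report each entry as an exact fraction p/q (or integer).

x̄ = F·x = [9, -3, 9]
P̄ = F·P·Fᵀ + Q = [55 -30 42; -30 30 -13; 42 -13 48]
S = H·P̄·Hᵀ + R = [53]
K = P̄·Hᵀ·S⁻¹ = [-12/53; -17/53; -35/53]
x' − x̄ = [-60/53, -85/53, -175/53] = K·y
y = (KᵀK)⁻¹·Kᵀ·(x' − x̄) = [5]
z = y + H·x̄ = [5] + [-6] = [-1]

z = [-1]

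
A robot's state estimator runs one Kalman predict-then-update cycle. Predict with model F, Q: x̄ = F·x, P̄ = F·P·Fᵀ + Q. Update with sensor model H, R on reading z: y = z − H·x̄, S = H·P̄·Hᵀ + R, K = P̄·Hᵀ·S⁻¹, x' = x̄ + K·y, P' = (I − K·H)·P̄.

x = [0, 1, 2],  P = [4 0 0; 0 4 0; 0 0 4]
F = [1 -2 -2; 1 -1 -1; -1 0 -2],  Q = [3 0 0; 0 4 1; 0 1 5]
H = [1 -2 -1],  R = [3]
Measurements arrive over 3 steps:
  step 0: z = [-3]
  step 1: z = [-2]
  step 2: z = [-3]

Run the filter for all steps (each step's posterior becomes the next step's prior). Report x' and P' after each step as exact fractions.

step 0: x̄ = F·x = [-6, -3, -4]
step 0: P̄ = F·P·Fᵀ + Q = [39 20 12; 20 16 5; 12 5 25]
step 0: y = z − H·x̄ = [-7]
step 0: S = H·P̄·Hᵀ + R = [47]
step 0: K = P̄·Hᵀ·S⁻¹ = [-13/47; -17/47; -23/47]
step 0: x' = x̄ + K·y = [-191/47, -22/47, -27/47]
step 0: P' = (I − K·H)·P̄ = [1664/47 719/47 265/47; 719/47 463/47 -156/47; 265/47 -156/47 646/47]
step 1: x̄ = F·x = [-93/47, -142/47, 245/47]
step 1: P̄ = F·P·Fᵀ + Q = [1057/47 306/47 1734/47; 306/47 681/47 -183/47; 1734/47 -183/47 5543/47]
step 1: y = z − H·x̄ = [-40/47]
step 1: S = H·P̄·Hᵀ + R = [4041/47]
step 1: K = P̄·Hᵀ·S⁻¹ = [-1289/4041; -97/449; -3443/4041]
step 1: x' = x̄ + K·y = [-6899/4041, -1274/449, 23995/4041]
step 1: P' = (I − K·H)·P̄ = [55528/4041 263/449 54661/4041; 263/449 4704/449 -8854/449; 54661/4041 -8854/449 224362/4041]
step 2: x̄ = F·x = [-31957/4041, -6476/1347, -13697/1347]
step 2: P̄ = F·P·Fᵀ + Q = [268843/4041 33032/1347 175970/1347; 33032/1347 7218/449 20619/449; 175970/1347 20619/449 132425/449]
step 2: y = z − H·x̄ = [-60113/4041]
step 2: S = H·P̄·Hᵀ + R = [1022719/4041]
step 2: K = P̄·Hᵀ·S⁻¹ = [-457259/1022719; -216399/1022719; -1035057/1022719]
step 2: x' = x̄ + K·y = [-1285776/1022719, -1697845/1022719, 4997732/1022719]
step 2: P' = (I − K·H)·P̄ = [16299196/1022719 593163/1022719 16484647/1022719; 593163/1022719 4852597/1022719 -8462834/1022719; 16484647/1022719 -8462834/1022719 36515486/1022719]

step 0: x' = [-191/47, -22/47, -27/47], P' = [1664/47 719/47 265/47; 719/47 463/47 -156/47; 265/47 -156/47 646/47]
step 1: x' = [-6899/4041, -1274/449, 23995/4041], P' = [55528/4041 263/449 54661/4041; 263/449 4704/449 -8854/449; 54661/4041 -8854/449 224362/4041]
step 2: x' = [-1285776/1022719, -1697845/1022719, 4997732/1022719], P' = [16299196/1022719 593163/1022719 16484647/1022719; 593163/1022719 4852597/1022719 -8462834/1022719; 16484647/1022719 -8462834/1022719 36515486/1022719]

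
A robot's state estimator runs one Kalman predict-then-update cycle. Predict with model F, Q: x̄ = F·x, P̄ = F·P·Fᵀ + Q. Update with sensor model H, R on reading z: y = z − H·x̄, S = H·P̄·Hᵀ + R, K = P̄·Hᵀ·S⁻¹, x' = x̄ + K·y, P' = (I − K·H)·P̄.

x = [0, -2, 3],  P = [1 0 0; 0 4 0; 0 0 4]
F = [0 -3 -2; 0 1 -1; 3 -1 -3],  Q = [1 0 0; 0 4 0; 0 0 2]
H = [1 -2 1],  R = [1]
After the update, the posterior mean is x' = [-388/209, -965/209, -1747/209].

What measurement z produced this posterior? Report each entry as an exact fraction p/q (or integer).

x̄ = F·x = [0, -5, -7]
P̄ = F·P·Fᵀ + Q = [53 -4 36; -4 12 8; 36 8 51]
S = H·P̄·Hᵀ + R = [209]
K = P̄·Hᵀ·S⁻¹ = [97/209; -20/209; 71/209]
x' − x̄ = [-388/209, 80/209, -284/209] = K·y
y = (KᵀK)⁻¹·Kᵀ·(x' − x̄) = [-4]
z = y + H·x̄ = [-4] + [3] = [-1]

z = [-1]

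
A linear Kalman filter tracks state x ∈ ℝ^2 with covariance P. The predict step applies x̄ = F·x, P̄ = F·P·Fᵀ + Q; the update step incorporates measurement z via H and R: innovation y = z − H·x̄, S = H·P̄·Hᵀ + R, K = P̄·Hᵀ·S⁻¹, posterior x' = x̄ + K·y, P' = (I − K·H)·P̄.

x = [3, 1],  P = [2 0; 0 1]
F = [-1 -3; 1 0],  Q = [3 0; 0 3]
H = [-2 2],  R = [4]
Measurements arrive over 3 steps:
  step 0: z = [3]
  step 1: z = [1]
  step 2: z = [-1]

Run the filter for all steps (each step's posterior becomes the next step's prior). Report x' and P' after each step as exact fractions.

step 0: x̄ = F·x = [-6, 3]
step 0: P̄ = F·P·Fᵀ + Q = [14 -2; -2 5]
step 0: y = z − H·x̄ = [-15]
step 0: S = H·P̄·Hᵀ + R = [96]
step 0: K = P̄·Hᵀ·S⁻¹ = [-1/3; 7/48]
step 0: x' = x̄ + K·y = [-1, 13/16]
step 0: P' = (I − K·H)·P̄ = [10/3 8/3; 8/3 71/24]
step 1: x̄ = F·x = [-23/16, -1]
step 1: P̄ = F·P·Fᵀ + Q = [1175/24 -34/3; -34/3 19/3]
step 1: y = z − H·x̄ = [1/8]
step 1: S = H·P̄·Hᵀ + R = [1895/6]
step 1: K = P̄·Hᵀ·S⁻¹ = [-1447/3790; 212/1895]
step 1: x' = x̄ + K·y = [-5629/3790, -3737/3790]
step 1: P' = (I − K·H)·P̄ = [5534/1895 4087/1895; 4087/1895 4511/1895]
step 2: x̄ = F·x = [1684/379, -5629/3790]
step 2: P̄ = F·P·Fᵀ + Q = [15268/379 -3559/379; -3559/379 11219/1895]
step 2: y = z − H·x̄ = [20574/1895]
step 2: S = H·P̄·Hᵀ + R = [500176/1895]
step 2: K = P̄·Hᵀ·S⁻¹ = [-94135/250088; 14507/125044]
step 2: x' = x̄ + K·y = [44593/125044, -7054/31261]
step 2: P' = (I − K·H)·P̄ = [361193/125044 133529/62522; 133529/62522 74018/31261]

step 0: x' = [-1, 13/16], P' = [10/3 8/3; 8/3 71/24]
step 1: x' = [-5629/3790, -3737/3790], P' = [5534/1895 4087/1895; 4087/1895 4511/1895]
step 2: x' = [44593/125044, -7054/31261], P' = [361193/125044 133529/62522; 133529/62522 74018/31261]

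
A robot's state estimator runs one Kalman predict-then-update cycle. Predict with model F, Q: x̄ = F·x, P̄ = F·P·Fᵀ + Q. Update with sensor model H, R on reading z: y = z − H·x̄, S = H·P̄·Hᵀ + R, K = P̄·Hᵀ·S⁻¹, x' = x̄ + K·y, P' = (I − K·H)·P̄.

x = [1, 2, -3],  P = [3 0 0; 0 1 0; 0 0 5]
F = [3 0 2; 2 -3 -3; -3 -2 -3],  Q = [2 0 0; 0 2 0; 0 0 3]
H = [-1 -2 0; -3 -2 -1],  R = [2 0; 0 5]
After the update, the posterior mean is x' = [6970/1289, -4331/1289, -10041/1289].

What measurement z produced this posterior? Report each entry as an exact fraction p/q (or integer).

x̄ = F·x = [-3, 5, 2]
P̄ = F·P·Fᵀ + Q = [49 -12 -57; -12 68 33; -57 33 79]
S = H·P̄·Hᵀ + R = [275 332; 332 443]
K = P̄·Hᵀ·S⁻¹ = [10837/11601 -9850/11601; -3592/3867 1531/3867; -12619/11601 10138/11601]
x' − x̄ = [10837/1289, -10776/1289, -12619/1289] = K·y
y = (KᵀK)⁻¹·Kᵀ·(x' − x̄) = [9, 0]
z = y + H·x̄ = [9, 0] + [-7, -3] = [2, -3]

z = [2, -3]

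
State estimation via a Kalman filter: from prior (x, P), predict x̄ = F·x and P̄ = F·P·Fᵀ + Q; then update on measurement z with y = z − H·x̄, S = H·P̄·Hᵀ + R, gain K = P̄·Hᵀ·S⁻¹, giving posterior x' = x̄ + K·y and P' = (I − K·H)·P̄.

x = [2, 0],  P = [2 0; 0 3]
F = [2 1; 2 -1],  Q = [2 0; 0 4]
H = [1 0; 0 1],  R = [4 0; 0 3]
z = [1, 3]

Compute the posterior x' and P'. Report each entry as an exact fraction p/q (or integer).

x' = [477/281, 849/281]
P' = [836/281 60/281; 60/281 690/281]

x̄ = F·x = [4, 4]
P̄ = F·P·Fᵀ + Q = [13 5; 5 15]
y = z − H·x̄ = [-3, -1]
S = H·P̄·Hᵀ + R = [17 5; 5 18]
K = P̄·Hᵀ·S⁻¹ = [209/281 20/281; 15/281 230/281]
x' = x̄ + K·y = [477/281, 849/281]
P' = (I − K·H)·P̄ = [836/281 60/281; 60/281 690/281]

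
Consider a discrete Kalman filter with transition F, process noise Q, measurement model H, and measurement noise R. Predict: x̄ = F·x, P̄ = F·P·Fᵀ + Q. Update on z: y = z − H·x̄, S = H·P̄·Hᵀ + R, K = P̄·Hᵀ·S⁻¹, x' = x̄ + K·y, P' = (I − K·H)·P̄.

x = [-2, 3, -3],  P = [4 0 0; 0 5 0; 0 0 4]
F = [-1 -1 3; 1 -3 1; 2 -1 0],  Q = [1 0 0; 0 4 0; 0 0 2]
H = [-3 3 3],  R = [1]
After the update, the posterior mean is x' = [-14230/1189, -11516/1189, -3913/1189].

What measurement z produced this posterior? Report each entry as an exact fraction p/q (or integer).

x̄ = F·x = [-10, -14, -7]
P̄ = F·P·Fᵀ + Q = [46 23 -3; 23 57 23; -3 23 23]
S = H·P̄·Hᵀ + R = [1189]
K = P̄·Hᵀ·S⁻¹ = [-78/1189; 171/1189; 147/1189]
x' − x̄ = [-2340/1189, 5130/1189, 4410/1189] = K·y
y = (KᵀK)⁻¹·Kᵀ·(x' − x̄) = [30]
z = y + H·x̄ = [30] + [-33] = [-3]

z = [-3]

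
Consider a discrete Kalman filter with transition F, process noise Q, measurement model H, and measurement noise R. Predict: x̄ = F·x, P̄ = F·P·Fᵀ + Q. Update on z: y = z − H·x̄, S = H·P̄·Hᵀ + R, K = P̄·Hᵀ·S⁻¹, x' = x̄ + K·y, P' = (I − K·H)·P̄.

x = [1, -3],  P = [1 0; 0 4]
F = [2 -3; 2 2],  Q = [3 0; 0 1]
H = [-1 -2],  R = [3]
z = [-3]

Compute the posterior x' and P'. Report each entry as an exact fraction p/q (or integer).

x̄ = F·x = [11, -4]
P̄ = F·P·Fᵀ + Q = [43 -20; -20 21]
y = z − H·x̄ = [0]
S = H·P̄·Hᵀ + R = [50]
K = P̄·Hᵀ·S⁻¹ = [-3/50; -11/25]
x' = x̄ + K·y = [11, -4]
P' = (I − K·H)·P̄ = [2141/50 -533/25; -533/25 283/25]

x' = [11, -4]
P' = [2141/50 -533/25; -533/25 283/25]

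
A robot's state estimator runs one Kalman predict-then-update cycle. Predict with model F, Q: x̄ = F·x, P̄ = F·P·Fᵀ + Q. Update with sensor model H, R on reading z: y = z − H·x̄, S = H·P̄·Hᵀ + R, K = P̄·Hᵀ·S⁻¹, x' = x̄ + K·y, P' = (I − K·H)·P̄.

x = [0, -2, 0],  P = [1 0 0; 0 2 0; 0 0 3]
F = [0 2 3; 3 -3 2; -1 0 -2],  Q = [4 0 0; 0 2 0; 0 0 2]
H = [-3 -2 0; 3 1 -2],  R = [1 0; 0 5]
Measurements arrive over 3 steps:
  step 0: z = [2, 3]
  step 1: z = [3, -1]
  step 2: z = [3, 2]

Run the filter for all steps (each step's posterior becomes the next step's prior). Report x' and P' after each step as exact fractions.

step 0: x̄ = F·x = [-4, 6, 0]
step 0: P̄ = F·P·Fᵀ + Q = [39 6 -18; 6 41 -15; -18 -15 15]
step 0: y = z − H·x̄ = [2, 9]
step 0: S = H·P̄·Hᵀ + R = [588 -655; -655 769]
step 0: K = P̄·Hᵀ·S⁻¹ = [4944/23147 8997/23147; -18605/23147 -13168/23147; -249/23147 -3192/23147]
step 0: x' = x̄ + K·y = [-1727/23147, -16840/23147, -29226/23147]
step 0: P' = (I − K·H)·P̄ = [109986/23147 -167451/23147 58761/23147; -167451/23147 260479/23147 -88017/23147; 58761/23147 -88017/23147 52113/23147]
step 1: x̄ = F·x = [-121358/23147, -13113/23147, 60179/23147]
step 1: P̄ = F·P·Fᵀ + Q = [547317/23147 -1285968/23147 198009/23147; -1285968/23147 8364385/23147 -2038953/23147; 198009/23147 -2038953/23147 599776/23147]
step 1: y = z − H·x̄ = [-320859/23147, 474398/23147]
step 1: S = H·P̄·Hᵀ + R = [22974924/23147 -17048669/23147; -17048669/23147 13868973/23147]
step 1: K = P̄·Hᵀ·S⁻¹ = [527731170/1208860153 645232875/1208860153; -1389092345/1208860153 -959324978/1208860153; 139672255/1208860153 -58805943/1208860153]
step 1: x' = x̄ + K·y = [-429211582/1208860153, -1090890974/1208860153, 1532524/1208860153]
step 1: P' = (I − K·H)·P̄ = [8496977508/1208860153 -13009331847/1208860153 4627718151/1208860153; -13009331847/1208860153 20208543943/1208860153 -7011413354/1208860153; 4627718151/1208860153 -7011413354/1208860153 3582885407/1208860153]
step 2: x̄ = F·x = [-2177184376/1208860153, 1988103224/1208860153, 426146534/1208860153]
step 2: P̄ = F·P·Fᵀ + Q = [33778624799/1208860153 -101103412169/1208860153 18683850215/1208860153; -101103412169/1208860153 648936506299/1208860153 -157940695025/1208860153; 18683850215/1208860153 -157940695025/1208860153 43757112046/1208860153]
step 2: y = z − H·x̄ = [1071233779/1208860153, 7813463278/1208860153]
step 2: S = H·P̄·Hᵀ + R = [1687721562512/1208860153 -1211609605078/1208860153; -1211609605078/1208860153 934952982945/1208860153]
step 2: K = P̄·Hᵀ·S⁻¹ = [40795607436513/90947223184652 24627443228879/45473611592326; -106199546255623/90947223184652 -36638262442049/45473611592326; 11122662039653/90947223184652 -2005120220729/45473611592326]
step 2: x' = x̄ + K·y = [190711891189583/90947223184652, -418158799182121/90947223184652, 15996845253827/90947223184652]
step 2: P' = (I − K·H)·P̄ = [650259165375427/90947223184652 -995786551781397/90947223184652 354358256028047/90947223184652; -995786551781397/90947223184652 1546779600799907/90947223184652 -537098715061897/90947223184652; 354358256028047/90947223184652 -537098715061897/90947223184652 273013627614767/90947223184652]

step 0: x' = [-1727/23147, -16840/23147, -29226/23147], P' = [109986/23147 -167451/23147 58761/23147; -167451/23147 260479/23147 -88017/23147; 58761/23147 -88017/23147 52113/23147]
step 1: x' = [-429211582/1208860153, -1090890974/1208860153, 1532524/1208860153], P' = [8496977508/1208860153 -13009331847/1208860153 4627718151/1208860153; -13009331847/1208860153 20208543943/1208860153 -7011413354/1208860153; 4627718151/1208860153 -7011413354/1208860153 3582885407/1208860153]
step 2: x' = [190711891189583/90947223184652, -418158799182121/90947223184652, 15996845253827/90947223184652], P' = [650259165375427/90947223184652 -995786551781397/90947223184652 354358256028047/90947223184652; -995786551781397/90947223184652 1546779600799907/90947223184652 -537098715061897/90947223184652; 354358256028047/90947223184652 -537098715061897/90947223184652 273013627614767/90947223184652]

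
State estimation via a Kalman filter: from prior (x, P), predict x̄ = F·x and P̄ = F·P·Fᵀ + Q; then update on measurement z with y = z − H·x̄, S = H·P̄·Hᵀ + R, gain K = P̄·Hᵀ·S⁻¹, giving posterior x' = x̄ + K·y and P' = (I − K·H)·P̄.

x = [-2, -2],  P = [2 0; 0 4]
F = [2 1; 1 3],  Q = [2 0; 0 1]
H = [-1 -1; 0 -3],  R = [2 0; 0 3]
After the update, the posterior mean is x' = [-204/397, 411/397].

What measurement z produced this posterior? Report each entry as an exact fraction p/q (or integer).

z = [-1, -3]

x̄ = F·x = [-6, -8]
P̄ = F·P·Fᵀ + Q = [14 16; 16 39]
S = H·P̄·Hᵀ + R = [87 165; 165 354]
K = P̄·Hᵀ·S⁻¹ = [-300/397 86/397; -55/1191 -368/1191]
x' − x̄ = [2178/397, 3587/397] = K·y
y = (KᵀK)⁻¹·Kᵀ·(x' − x̄) = [-15, -27]
z = y + H·x̄ = [-15, -27] + [14, 24] = [-1, -3]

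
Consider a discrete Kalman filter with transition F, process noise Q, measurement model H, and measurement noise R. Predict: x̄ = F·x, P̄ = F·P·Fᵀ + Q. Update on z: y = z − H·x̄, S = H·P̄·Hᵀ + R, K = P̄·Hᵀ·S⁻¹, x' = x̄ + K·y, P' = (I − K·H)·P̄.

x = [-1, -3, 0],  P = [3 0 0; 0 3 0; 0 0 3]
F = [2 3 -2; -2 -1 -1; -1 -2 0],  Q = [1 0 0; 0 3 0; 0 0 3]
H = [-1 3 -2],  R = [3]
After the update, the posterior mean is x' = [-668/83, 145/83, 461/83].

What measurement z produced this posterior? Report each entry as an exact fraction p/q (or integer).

x̄ = F·x = [-11, 5, 7]
P̄ = F·P·Fᵀ + Q = [52 -15 -24; -15 21 12; -24 12 18]
S = H·P̄·Hᵀ + R = [166]
K = P̄·Hᵀ·S⁻¹ = [-49/166; 27/83; 12/83]
x' − x̄ = [245/83, -270/83, -120/83] = K·y
y = (KᵀK)⁻¹·Kᵀ·(x' − x̄) = [-10]
z = y + H·x̄ = [-10] + [12] = [2]

z = [2]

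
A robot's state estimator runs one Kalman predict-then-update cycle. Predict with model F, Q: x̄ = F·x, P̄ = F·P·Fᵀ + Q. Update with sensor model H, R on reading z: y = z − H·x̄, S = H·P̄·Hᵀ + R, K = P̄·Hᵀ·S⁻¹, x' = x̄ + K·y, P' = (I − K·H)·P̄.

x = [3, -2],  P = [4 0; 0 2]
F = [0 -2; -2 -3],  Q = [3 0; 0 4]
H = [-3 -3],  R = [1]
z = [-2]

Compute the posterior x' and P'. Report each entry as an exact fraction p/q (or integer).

x̄ = F·x = [4, 0]
P̄ = F·P·Fᵀ + Q = [11 12; 12 38]
y = z − H·x̄ = [10]
S = H·P̄·Hᵀ + R = [658]
K = P̄·Hᵀ·S⁻¹ = [-69/658; -75/329]
x' = x̄ + K·y = [971/329, -750/329]
P' = (I − K·H)·P̄ = [2477/658 -1227/329; -1227/329 1252/329]

x' = [971/329, -750/329]
P' = [2477/658 -1227/329; -1227/329 1252/329]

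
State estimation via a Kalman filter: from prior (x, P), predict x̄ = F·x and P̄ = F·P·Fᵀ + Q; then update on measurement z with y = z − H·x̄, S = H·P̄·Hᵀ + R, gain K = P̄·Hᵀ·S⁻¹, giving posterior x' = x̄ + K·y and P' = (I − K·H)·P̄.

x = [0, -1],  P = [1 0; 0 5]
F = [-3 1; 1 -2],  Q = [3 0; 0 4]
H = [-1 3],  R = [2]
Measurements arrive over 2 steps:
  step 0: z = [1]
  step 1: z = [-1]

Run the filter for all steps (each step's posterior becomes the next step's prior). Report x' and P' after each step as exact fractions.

step 0: x' = [1/23, 58/161], P' = [167/23 53/23; 53/23 153/161]
step 1: x' = [-10111/25018, -11845/25018], P' = [404997/25018 126613/25018; 126613/25018 44897/25018]

step 0: x̄ = F·x = [-1, 2]
step 0: P̄ = F·P·Fᵀ + Q = [17 -13; -13 25]
step 0: y = z − H·x̄ = [-6]
step 0: S = H·P̄·Hᵀ + R = [322]
step 0: K = P̄·Hᵀ·S⁻¹ = [-4/23; 44/161]
step 0: x' = x̄ + K·y = [1/23, 58/161]
step 0: P' = (I − K·H)·P̄ = [167/23 53/23; 53/23 153/161]
step 1: x̄ = F·x = [37/161, -109/161]
step 1: P̄ = F·P·Fᵀ + Q = [8931/161 -1216/161; -1216/161 941/161]
step 1: y = z − H·x̄ = [29/23]
step 1: S = H·P̄·Hᵀ + R = [3574/23]
step 1: K = P̄·Hᵀ·S⁻¹ = [-1797/3574; 577/3574]
step 1: x' = x̄ + K·y = [-10111/25018, -11845/25018]
step 1: P' = (I − K·H)·P̄ = [404997/25018 126613/25018; 126613/25018 44897/25018]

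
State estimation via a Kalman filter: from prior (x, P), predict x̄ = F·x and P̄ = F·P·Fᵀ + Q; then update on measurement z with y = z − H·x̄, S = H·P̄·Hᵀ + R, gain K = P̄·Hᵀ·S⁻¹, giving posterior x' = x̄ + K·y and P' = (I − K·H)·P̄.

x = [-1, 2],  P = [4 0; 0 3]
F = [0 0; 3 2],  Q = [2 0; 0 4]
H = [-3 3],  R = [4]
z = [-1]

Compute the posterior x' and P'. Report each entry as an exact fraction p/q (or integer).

x̄ = F·x = [0, 1]
P̄ = F·P·Fᵀ + Q = [2 0; 0 52]
y = z − H·x̄ = [-4]
S = H·P̄·Hᵀ + R = [490]
K = P̄·Hᵀ·S⁻¹ = [-3/245; 78/245]
x' = x̄ + K·y = [12/245, -67/245]
P' = (I − K·H)·P̄ = [472/245 468/245; 468/245 572/245]

x' = [12/245, -67/245]
P' = [472/245 468/245; 468/245 572/245]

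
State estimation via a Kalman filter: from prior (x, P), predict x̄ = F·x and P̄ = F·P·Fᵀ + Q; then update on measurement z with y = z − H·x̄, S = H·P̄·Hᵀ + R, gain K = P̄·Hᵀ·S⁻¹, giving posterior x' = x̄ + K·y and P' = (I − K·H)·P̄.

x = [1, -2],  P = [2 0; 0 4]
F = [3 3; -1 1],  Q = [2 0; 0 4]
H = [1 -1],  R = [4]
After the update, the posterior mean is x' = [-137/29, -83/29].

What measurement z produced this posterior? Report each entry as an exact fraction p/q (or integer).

x̄ = F·x = [-3, -3]
P̄ = F·P·Fᵀ + Q = [56 6; 6 10]
S = H·P̄·Hᵀ + R = [58]
K = P̄·Hᵀ·S⁻¹ = [25/29; -2/29]
x' − x̄ = [-50/29, 4/29] = K·y
y = (KᵀK)⁻¹·Kᵀ·(x' − x̄) = [-2]
z = y + H·x̄ = [-2] + [0] = [-2]

z = [-2]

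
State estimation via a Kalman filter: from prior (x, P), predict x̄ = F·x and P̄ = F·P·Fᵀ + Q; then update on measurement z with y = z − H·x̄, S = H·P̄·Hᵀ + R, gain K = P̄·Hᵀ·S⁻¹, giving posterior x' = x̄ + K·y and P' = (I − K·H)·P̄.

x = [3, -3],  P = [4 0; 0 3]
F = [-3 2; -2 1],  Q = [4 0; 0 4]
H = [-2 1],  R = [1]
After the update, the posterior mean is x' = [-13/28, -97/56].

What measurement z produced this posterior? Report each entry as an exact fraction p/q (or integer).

z = [-1]

x̄ = F·x = [-15, -9]
P̄ = F·P·Fᵀ + Q = [52 30; 30 23]
S = H·P̄·Hᵀ + R = [112]
K = P̄·Hᵀ·S⁻¹ = [-37/56; -37/112]
x' − x̄ = [407/28, 407/56] = K·y
y = (KᵀK)⁻¹·Kᵀ·(x' − x̄) = [-22]
z = y + H·x̄ = [-22] + [21] = [-1]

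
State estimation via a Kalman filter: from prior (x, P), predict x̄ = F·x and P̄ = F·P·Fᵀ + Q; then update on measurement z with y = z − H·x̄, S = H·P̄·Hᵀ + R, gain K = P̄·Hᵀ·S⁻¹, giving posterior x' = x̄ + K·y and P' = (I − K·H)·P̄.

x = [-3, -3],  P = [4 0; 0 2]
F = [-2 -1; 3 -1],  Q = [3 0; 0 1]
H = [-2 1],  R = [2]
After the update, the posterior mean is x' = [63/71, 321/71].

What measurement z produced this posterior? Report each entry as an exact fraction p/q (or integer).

z = [3]

x̄ = F·x = [9, -6]
P̄ = F·P·Fᵀ + Q = [21 -22; -22 39]
S = H·P̄·Hᵀ + R = [213]
K = P̄·Hᵀ·S⁻¹ = [-64/213; 83/213]
x' − x̄ = [-576/71, 747/71] = K·y
y = (KᵀK)⁻¹·Kᵀ·(x' − x̄) = [27]
z = y + H·x̄ = [27] + [-24] = [3]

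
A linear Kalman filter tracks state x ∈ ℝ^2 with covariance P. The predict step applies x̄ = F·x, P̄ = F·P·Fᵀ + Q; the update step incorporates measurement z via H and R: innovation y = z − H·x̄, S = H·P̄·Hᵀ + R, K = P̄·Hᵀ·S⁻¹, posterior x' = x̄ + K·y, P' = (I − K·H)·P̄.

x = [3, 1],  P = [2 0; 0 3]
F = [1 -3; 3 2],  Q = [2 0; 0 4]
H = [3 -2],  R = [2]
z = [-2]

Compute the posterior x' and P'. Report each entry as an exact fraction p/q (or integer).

x' = [780/187, 4091/561]
P' = [1234/187 1812/187; 1812/187 8258/561]

x̄ = F·x = [0, 11]
P̄ = F·P·Fᵀ + Q = [31 -12; -12 34]
y = z − H·x̄ = [20]
S = H·P̄·Hᵀ + R = [561]
K = P̄·Hᵀ·S⁻¹ = [39/187; -104/561]
x' = x̄ + K·y = [780/187, 4091/561]
P' = (I − K·H)·P̄ = [1234/187 1812/187; 1812/187 8258/561]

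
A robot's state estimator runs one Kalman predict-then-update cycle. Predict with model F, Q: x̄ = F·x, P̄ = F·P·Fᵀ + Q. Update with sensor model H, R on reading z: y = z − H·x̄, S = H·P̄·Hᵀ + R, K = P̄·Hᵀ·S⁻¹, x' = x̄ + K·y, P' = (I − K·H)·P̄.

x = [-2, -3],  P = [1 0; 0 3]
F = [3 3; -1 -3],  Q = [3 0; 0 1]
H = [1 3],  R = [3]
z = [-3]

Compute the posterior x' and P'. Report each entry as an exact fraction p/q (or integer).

x̄ = F·x = [-15, 11]
P̄ = F·P·Fᵀ + Q = [39 -30; -30 29]
y = z − H·x̄ = [-21]
S = H·P̄·Hᵀ + R = [123]
K = P̄·Hᵀ·S⁻¹ = [-17/41; 19/41]
x' = x̄ + K·y = [-258/41, 52/41]
P' = (I − K·H)·P̄ = [732/41 -261/41; -261/41 106/41]

x' = [-258/41, 52/41]
P' = [732/41 -261/41; -261/41 106/41]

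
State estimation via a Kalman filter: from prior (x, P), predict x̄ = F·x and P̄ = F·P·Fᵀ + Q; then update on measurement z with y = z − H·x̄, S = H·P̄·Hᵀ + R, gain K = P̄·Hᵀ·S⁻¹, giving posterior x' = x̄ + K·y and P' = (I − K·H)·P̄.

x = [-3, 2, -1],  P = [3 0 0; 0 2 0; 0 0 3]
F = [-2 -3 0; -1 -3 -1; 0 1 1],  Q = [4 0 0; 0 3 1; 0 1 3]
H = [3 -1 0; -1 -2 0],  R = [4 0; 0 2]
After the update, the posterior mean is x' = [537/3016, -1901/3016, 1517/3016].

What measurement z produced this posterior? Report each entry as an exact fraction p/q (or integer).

z = [1, 1]

x̄ = F·x = [0, -2, 1]
P̄ = F·P·Fᵀ + Q = [34 24 -6; 24 27 -8; -6 -8 8]
S = H·P̄·Hᵀ + R = [193 -168; -168 240]
K = P̄·Hᵀ·S⁻¹ = [103/377 -1361/9048; -48/377 -1249/3016; 27/377 1283/9048]
x' − x̄ = [537/3016, 4131/3016, -1499/3016] = K·y
y = (KᵀK)⁻¹·Kᵀ·(x' − x̄) = [-1, -3]
z = y + H·x̄ = [-1, -3] + [2, 4] = [1, 1]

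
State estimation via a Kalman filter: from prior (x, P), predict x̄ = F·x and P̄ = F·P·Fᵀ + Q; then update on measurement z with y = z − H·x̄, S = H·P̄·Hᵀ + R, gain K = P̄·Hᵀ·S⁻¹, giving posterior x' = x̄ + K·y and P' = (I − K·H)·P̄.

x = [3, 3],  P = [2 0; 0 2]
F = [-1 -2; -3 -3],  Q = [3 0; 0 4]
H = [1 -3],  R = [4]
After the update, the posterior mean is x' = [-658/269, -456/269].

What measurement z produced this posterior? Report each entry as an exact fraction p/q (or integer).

z = [2]

x̄ = F·x = [-9, -18]
P̄ = F·P·Fᵀ + Q = [13 18; 18 40]
S = H·P̄·Hᵀ + R = [269]
K = P̄·Hᵀ·S⁻¹ = [-41/269; -102/269]
x' − x̄ = [1763/269, 4386/269] = K·y
y = (KᵀK)⁻¹·Kᵀ·(x' − x̄) = [-43]
z = y + H·x̄ = [-43] + [45] = [2]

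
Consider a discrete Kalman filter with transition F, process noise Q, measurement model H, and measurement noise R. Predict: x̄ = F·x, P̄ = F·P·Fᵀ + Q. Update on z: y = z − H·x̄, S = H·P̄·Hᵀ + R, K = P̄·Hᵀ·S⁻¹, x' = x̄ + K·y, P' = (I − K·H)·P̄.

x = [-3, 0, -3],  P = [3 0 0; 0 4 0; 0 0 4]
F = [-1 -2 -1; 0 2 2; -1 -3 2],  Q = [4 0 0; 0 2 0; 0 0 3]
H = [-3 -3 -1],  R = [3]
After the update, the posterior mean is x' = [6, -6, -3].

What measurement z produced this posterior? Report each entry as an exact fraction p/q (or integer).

z = [3]

x̄ = F·x = [6, -6, -3]
P̄ = F·P·Fᵀ + Q = [27 -24 19; -24 34 -8; 19 -8 58]
S = H·P̄·Hᵀ + R = [244]
K = P̄·Hᵀ·S⁻¹ = [-7/61; -11/122; -91/244]
x' − x̄ = [0, 0, 0] = K·y
y = (KᵀK)⁻¹·Kᵀ·(x' − x̄) = [0]
z = y + H·x̄ = [0] + [3] = [3]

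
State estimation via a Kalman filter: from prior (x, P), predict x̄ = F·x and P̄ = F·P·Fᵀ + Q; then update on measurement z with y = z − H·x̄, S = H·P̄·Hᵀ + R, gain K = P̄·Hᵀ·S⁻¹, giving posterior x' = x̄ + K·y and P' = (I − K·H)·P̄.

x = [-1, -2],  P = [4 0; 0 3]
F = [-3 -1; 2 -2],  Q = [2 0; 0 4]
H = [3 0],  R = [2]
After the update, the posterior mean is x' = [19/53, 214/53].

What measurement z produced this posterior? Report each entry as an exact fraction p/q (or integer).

z = [1]

x̄ = F·x = [5, 2]
P̄ = F·P·Fᵀ + Q = [41 -18; -18 32]
S = H·P̄·Hᵀ + R = [371]
K = P̄·Hᵀ·S⁻¹ = [123/371; -54/371]
x' − x̄ = [-246/53, 108/53] = K·y
y = (KᵀK)⁻¹·Kᵀ·(x' − x̄) = [-14]
z = y + H·x̄ = [-14] + [15] = [1]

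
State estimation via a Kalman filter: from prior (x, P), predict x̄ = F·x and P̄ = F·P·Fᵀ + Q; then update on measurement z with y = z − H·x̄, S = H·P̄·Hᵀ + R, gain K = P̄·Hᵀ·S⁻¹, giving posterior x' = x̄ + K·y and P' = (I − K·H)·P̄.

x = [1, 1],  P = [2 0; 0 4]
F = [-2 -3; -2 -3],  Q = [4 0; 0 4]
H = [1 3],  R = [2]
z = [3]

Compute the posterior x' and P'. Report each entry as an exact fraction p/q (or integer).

x' = [205/373, 297/373]
P' = [1704/373 -508/373; -508/373 232/373]

x̄ = F·x = [-5, -5]
P̄ = F·P·Fᵀ + Q = [48 44; 44 48]
y = z − H·x̄ = [23]
S = H·P̄·Hᵀ + R = [746]
K = P̄·Hᵀ·S⁻¹ = [90/373; 94/373]
x' = x̄ + K·y = [205/373, 297/373]
P' = (I − K·H)·P̄ = [1704/373 -508/373; -508/373 232/373]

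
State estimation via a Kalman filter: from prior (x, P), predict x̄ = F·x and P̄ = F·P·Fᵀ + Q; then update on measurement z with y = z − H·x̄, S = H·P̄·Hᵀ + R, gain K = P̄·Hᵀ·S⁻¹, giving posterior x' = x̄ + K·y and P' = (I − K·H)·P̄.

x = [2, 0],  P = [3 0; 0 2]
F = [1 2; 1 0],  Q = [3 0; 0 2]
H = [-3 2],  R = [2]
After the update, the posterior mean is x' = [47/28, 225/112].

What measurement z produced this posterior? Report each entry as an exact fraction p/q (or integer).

x̄ = F·x = [2, 2]
P̄ = F·P·Fᵀ + Q = [14 3; 3 5]
S = H·P̄·Hᵀ + R = [112]
K = P̄·Hᵀ·S⁻¹ = [-9/28; 1/112]
x' − x̄ = [-9/28, 1/112] = K·y
y = (KᵀK)⁻¹·Kᵀ·(x' − x̄) = [1]
z = y + H·x̄ = [1] + [-2] = [-1]

z = [-1]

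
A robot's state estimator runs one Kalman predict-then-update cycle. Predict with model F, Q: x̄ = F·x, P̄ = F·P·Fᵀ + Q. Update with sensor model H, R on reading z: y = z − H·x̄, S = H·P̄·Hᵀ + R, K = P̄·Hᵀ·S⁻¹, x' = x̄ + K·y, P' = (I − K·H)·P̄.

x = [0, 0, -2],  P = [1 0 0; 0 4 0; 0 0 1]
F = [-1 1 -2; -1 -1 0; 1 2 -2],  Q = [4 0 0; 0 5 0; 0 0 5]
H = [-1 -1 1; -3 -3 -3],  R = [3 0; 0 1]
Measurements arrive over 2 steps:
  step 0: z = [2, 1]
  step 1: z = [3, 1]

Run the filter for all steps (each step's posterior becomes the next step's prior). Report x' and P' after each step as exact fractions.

step 0: x' = [287/17079, -17744/17079, 4044/5693], P' = [58307/17079 -55955/17079 -493/5693; -55955/17079 65918/17079 -3301/5693; -493/5693 -3301/5693 4114/5693]
step 1: x' = [-217079165/236768873, -95373975/236768873, 231120421/236768873], P' = [888536005/236768873 -825629765/236768873 -49446910/236768873; -825629765/236768873 924124862/236768873 -98663610/236768873; -49446910/236768873 -98663610/236768873 161082098/236768873]

step 0: x̄ = F·x = [4, 0, 4]
step 0: P̄ = F·P·Fᵀ + Q = [13 -3 11; -3 10 -9; 11 -9 26]
step 0: y = z − H·x̄ = [2, 25]
step 0: S = H·P̄·Hᵀ + R = [42 -27; -27 424]
step 0: K = P̄·Hᵀ·S⁻¹ = [-1277/17079 -873/5693; -6622/17079 -60/5693; 2636/5693 -960/5693]
step 0: x' = x̄ + K·y = [287/17079, -17744/17079, 4044/5693]
step 0: P' = (I − K·H)·P̄ = [58307/17079 -55955/17079 -493/5693; -55955/17079 65918/17079 -3301/5693; -493/5693 -3301/5693 4114/5693]
step 1: x̄ = F·x = [-42295/17079, 5819/5693, -59465/17079]
step 1: P̄ = F·P·Fᵀ + Q = [387515/17079 -10125/5693 238270/17079; -10125/5693 32570/5693 -15014/5693; 238270/17079 -15014/5693 318062/17079]
step 1: y = z − H·x̄ = [85864/17079, -78610/5693]
step 1: S = H·P̄·Hᵀ + R = [407318/17079 106413/5693; 106413/5693 3392672/5693]
step 1: K = P̄·Hᵀ·S⁻¹ = [-37451050/236768873 -40377990/236768873; -65719569/236768873 505539/236768873; 103064206/236768873 -38914734/236768873]
step 1: x' = x̄ + K·y = [-217079165/236768873, -95373975/236768873, 231120421/236768873]
step 1: P' = (I − K·H)·P̄ = [888536005/236768873 -825629765/236768873 -49446910/236768873; -825629765/236768873 924124862/236768873 -98663610/236768873; -49446910/236768873 -98663610/236768873 161082098/236768873]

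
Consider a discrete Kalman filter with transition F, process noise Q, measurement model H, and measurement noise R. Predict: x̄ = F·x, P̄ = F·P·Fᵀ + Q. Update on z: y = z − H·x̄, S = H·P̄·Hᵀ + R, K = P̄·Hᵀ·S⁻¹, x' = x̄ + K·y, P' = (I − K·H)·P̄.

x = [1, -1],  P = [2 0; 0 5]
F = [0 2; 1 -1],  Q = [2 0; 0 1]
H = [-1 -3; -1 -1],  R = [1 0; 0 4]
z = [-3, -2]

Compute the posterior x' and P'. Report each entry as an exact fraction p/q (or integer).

x̄ = F·x = [-2, 2]
P̄ = F·P·Fᵀ + Q = [22 -10; -10 8]
y = z − H·x̄ = [1, -2]
S = H·P̄·Hᵀ + R = [35 6; 6 14]
K = P̄·Hᵀ·S⁻¹ = [92/227 -234/227; -104/227 77/227]
x' = x̄ + K·y = [106/227, 196/227]
P' = (I − K·H)·P̄ = [1450/227 -514/227; -514/227 206/227]

x' = [106/227, 196/227]
P' = [1450/227 -514/227; -514/227 206/227]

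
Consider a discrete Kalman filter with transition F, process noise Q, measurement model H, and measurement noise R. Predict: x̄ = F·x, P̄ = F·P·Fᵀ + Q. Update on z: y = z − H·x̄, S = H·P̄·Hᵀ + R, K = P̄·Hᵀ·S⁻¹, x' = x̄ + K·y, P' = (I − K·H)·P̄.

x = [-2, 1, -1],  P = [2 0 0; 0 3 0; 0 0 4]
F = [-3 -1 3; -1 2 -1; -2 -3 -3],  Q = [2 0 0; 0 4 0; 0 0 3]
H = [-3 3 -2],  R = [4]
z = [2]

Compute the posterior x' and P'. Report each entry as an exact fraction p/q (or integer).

x̄ = F·x = [2, 5, 4]
P̄ = F·P·Fᵀ + Q = [59 -12 -15; -12 22 -2; -15 -2 74]
y = z − H·x̄ = [1]
S = H·P̄·Hᵀ + R = [1089]
K = P̄·Hᵀ·S⁻¹ = [-61/363; 106/1089; -109/1089]
x' = x̄ + K·y = [665/363, 5551/1089, 4247/1089]
P' = (I − K·H)·P̄ = [3418/121 2110/363 -12094/363; 2110/363 12722/1089 9376/1089; -12094/363 9376/1089 68705/1089]

x' = [665/363, 5551/1089, 4247/1089]
P' = [3418/121 2110/363 -12094/363; 2110/363 12722/1089 9376/1089; -12094/363 9376/1089 68705/1089]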